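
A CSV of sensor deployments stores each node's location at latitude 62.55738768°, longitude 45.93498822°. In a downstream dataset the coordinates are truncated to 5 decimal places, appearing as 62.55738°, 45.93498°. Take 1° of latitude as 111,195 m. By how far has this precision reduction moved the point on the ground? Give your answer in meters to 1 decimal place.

The latitude changed by +0.00000768° and the longitude by +0.00000822°.
N–S: 0.00000768° × 111195 m/° = 0.853978 m.
East–west at this latitude: 0.00000822° × 111195 × cos 62.5574° ≈ 0.00000822 × 51245.3 = 0.421237 m.
Distance: √(0.853978² + 0.421237²) ≈ 0.952217 m.

1.0 meters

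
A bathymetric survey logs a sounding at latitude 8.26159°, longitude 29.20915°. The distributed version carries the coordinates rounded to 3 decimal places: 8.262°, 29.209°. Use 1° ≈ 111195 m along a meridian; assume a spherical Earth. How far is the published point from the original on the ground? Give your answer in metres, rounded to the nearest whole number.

The latitude changed by -0.00041° and the longitude by +0.00015°.
N–S: -0.00041° × 111195 m/° = -45.59 m.
E–W at 8.262°: 0.00015° × 111195 × cos 8.262° = 0.00015 × 111195 × 0.9896 ≈ 16.5061 m.
Combined displacement = (45.59² + 16.5061²)^½ ≈ 48.486 m.

48 metres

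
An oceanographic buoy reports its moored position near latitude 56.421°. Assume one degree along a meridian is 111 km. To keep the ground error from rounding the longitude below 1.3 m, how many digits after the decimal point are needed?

5 decimal places

At 56.421° one degree of longitude covers 111000 × cos 56.421° ≈ 111000 × 0.5531 ≈ 61392.6 m.
Rounding to N decimal places gives at most 0.5 × 10⁻ᴺ degrees of error, i.e. 0.5 × 10⁻ᴺ × 61392.6 m.
Setting 30696.3 × 10⁻ᴺ ≤ 1.3 gives 10ᴺ ≥ 2.361e+04, i.e. N ≥ 4.37.
N = 4 would give 3.07 m (too coarse); N = 5 gives 0.307 m ≤ 1.3 m.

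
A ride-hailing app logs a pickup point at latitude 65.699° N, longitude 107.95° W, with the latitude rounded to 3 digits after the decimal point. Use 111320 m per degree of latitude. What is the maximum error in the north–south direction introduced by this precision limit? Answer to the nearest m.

Rounding to 3 decimal places leaves the latitude within ±0.0005° of the true value.
Along the meridian that is 0.0005° × 111320 m/° = 55.66 m.

56 m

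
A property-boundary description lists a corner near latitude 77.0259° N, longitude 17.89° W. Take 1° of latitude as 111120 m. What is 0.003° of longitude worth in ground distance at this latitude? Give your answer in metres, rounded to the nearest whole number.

75 metres

One degree of longitude here spans 111120 × cos 77.0259° = 111120 × 0.2245 ≈ 24947.6 m; 0.003° of that is 74.8428 m.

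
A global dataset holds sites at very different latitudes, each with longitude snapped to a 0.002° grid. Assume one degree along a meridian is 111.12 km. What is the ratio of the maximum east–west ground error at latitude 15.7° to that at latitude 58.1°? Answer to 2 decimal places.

1.82

With a 0.002° grid the true value lies within half a step, ±0.002°/2 = ±0.001°, of the stored one.
At 15.7°: 0.001° × 111120 × cos 15.7° = 0.001 × 111120 × 0.9627 ≈ 106.97 m.
At 58.1°: 0.001° × 111120 × cos 58.1° = 0.001 × 111120 × 0.5284 ≈ 58.72 m.
Ratio: 106.97 / 58.72 = cos 15.7° / cos 58.1° ≈ 1.8218.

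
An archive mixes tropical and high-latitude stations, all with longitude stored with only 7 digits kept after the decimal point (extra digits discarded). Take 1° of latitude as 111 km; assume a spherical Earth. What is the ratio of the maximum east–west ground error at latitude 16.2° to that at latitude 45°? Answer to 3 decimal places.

Truncating at 7 decimal places can drop up to a full unit in the last place, so the longitude may be off by as much as 1e-07°.
At 16.2°: 1e-07° × 111000 × cos 16.2° = 1e-07 × 111000 × 0.9603 ≈ 0.010659 m.
At 45°: 1e-07° × 111000 × cos 45° = 1e-07 × 111000 × 0.7071 ≈ 0.0078489 m.
Ratio: 0.010659 / 0.0078489 = cos 16.2° / cos 45° ≈ 1.3581.

1.358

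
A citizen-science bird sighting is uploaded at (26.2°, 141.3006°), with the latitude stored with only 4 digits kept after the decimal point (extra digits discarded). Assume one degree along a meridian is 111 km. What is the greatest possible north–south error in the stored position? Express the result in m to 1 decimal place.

Truncating at 4 decimal places can drop up to a full unit in the last place, so the latitude may be off by as much as 0.0001°.
North–south distance: 0.0001° × 111000 m/° = 11.1 m.

11.1 m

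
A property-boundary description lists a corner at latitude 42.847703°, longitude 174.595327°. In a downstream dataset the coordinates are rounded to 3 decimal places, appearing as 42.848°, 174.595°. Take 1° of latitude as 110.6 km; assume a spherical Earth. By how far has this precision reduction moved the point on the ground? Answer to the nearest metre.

42 metres

Δlat = 42.847703 − 42.848 = -0.000297°; Δlon = 174.595327 − 174.595 = +0.000327°.
North–south shift: -0.000297 × 110600 = -32.8482 m.
East–west at this latitude: 0.000327° × 110600 × cos 42.848° ≈ 0.000327 × 81087.5 = 26.5156 m.
Hypotenuse of the two orthogonal shifts: √(32.8482² + 26.5156²) = 42.2147 m.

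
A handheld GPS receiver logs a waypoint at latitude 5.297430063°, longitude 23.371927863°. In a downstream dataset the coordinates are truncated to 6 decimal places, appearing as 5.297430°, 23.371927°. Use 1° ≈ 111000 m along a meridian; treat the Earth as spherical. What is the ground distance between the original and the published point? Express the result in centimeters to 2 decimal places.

Δlat = 5.297430063 − 5.297430 = +0.000000063°; Δlon = 23.371927863 − 23.371927 = +0.000000863°.
N–S: 0.000000063° × 111000 m/° = 0.006993 m.
East–west at this latitude: 0.000000863° × 111000 × cos 5.29743° ≈ 0.000000863 × 110526 = 0.0953839 m.
Hypotenuse of the two orthogonal shifts: √(0.006993² + 0.0953839²) = 0.0956399 m.
That is 0.0956399 m = 9.564 cm.

9.56 centimeters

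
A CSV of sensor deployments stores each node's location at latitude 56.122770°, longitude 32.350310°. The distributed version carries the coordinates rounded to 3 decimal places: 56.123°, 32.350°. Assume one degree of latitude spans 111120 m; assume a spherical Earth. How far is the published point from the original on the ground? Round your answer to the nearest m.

Δlat = 56.122770 − 56.123 = -0.000230°; Δlon = 32.350310 − 32.350 = +0.000310°.
North–south shift: -0.000230 × 111120 = -25.5576 m.
East–west at this latitude: 0.000310° × 111120 × cos 56.123° ≈ 0.000310 × 61939.6 = 19.2013 m.
Combined displacement = (25.5576² + 19.2013²)^½ ≈ 31.9669 m.

32 m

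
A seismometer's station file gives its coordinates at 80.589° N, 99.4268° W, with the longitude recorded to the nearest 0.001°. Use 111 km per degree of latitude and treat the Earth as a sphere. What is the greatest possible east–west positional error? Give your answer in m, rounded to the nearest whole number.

Rounding to 3 decimal places leaves the longitude within ±0.0005° of the true value.
Parallels shrink by cos φ, so at 80.589° a degree of longitude is 111000 × 0.1635 ≈ 18150.2 m.
So at most 0.0005° × 18150.2 ≈ 9.0751 m east–west.

9 m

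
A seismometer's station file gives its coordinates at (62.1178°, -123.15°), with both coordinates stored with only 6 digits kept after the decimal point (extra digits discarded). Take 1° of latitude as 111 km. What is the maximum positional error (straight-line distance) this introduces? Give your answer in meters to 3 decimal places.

Truncating at 6 decimal places can drop up to a full unit in the last place, so each coordinate may be off by as much as 1e-06°.
North–south component: 1e-06° × 111000 = 0.111 m.
E–W at 62.1178°: 1e-06° × 111000 × cos 62.1178° = 1e-06 × 111000 × 0.4677 ≈ 0.0519097 m.
Worst case both components are at the extreme and orthogonal: √(0.111² + 0.0519097²) ≈ 0.122538 m.

0.123 meters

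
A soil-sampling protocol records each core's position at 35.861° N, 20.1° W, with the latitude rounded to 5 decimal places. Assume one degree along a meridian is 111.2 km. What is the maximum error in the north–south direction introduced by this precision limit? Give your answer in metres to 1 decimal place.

Rounding to 5 decimal places leaves the latitude within ±5e-06° of the true value.
Along the meridian that is 5e-06° × 111200 m/° = 0.556 m.

0.6 metres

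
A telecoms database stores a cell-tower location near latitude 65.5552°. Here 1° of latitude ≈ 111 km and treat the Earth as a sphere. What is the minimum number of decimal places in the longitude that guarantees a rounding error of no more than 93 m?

3

At 65.5552° one degree of longitude covers 111000 × cos 65.5552° ≈ 111000 × 0.4138 ≈ 45933.6 m.
With N decimal places the half-ulp bound is 0.5·10⁻ᴺ°, or 0.5·10⁻ᴺ × 45933.6 m on the ground.
Setting 22966.8 × 10⁻ᴺ ≤ 93 gives 10ᴺ ≥ 247, i.e. N ≥ 2.39.
So 3 decimal places suffice (23 m); 2 would allow up to 230 m.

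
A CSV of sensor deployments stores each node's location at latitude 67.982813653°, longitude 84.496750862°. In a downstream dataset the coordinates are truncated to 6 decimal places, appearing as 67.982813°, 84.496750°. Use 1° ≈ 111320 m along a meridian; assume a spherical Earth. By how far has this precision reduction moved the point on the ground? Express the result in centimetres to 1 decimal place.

Δlat = 67.982813653 − 67.982813 = +0.000000653°; Δlon = 84.496750862 − 84.496750 = +0.000000862°.
North–south shift: 0.000000653 × 111320 = 0.072692 m.
E–W at 67.9828°: 0.000000862° × 111320 × cos 67.9828° = 0.000000862 × 111320 × 0.3749 ≈ 0.0359731 m.
Hypotenuse of the two orthogonal shifts: √(0.072692² + 0.0359731²) = 0.081106 m.
That is 0.081106 m = 8.1106 cm.

8.1 centimetres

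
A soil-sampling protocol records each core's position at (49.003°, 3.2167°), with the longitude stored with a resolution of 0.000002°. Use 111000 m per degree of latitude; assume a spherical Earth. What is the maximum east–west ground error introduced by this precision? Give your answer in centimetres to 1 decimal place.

7.3 centimetres

With a 0.000002° grid the true value lies within half a step, ±0.000002°/2 = ±1e-06°, of the stored one.
Parallels shrink by cos φ, so at 49.003° a degree of longitude is 111000 × 0.6560 ≈ 72818.2 m.
So at most 1e-06° × 72818.2 ≈ 0.0728182 m east–west.
That is 0.0728182 m = 7.2818 cm.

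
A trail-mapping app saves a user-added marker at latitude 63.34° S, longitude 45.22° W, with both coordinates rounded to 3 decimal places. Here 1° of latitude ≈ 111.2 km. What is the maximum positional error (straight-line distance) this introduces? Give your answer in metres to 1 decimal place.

Rounding to 3 decimal places leaves each coordinate within ±0.0005° of the true value.
Latitude error → 0.0005 × 111200 = 55.6 m along the meridian.
E–W at 63.34°: 0.0005° × 111200 × cos 63.34° = 0.0005 × 111200 × 0.4487 ≈ 24.9475 m.
Combining orthogonally: (55.6² + 24.9475²)^½ ≈ 60.9404 m.

60.9 metres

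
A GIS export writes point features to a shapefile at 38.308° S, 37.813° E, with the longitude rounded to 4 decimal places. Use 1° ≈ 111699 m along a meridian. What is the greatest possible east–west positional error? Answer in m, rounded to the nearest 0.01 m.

4.38 m

Rounding to 4 decimal places leaves the longitude within ±5e-05° of the true value.
One degree of longitude at 38.308° is 111699 × cos 38.308° ≈ 111699 × 0.7847 = 87649.1 m.
Maximum E–W displacement: 5e-05 × 87649.1 = 4.38245 m.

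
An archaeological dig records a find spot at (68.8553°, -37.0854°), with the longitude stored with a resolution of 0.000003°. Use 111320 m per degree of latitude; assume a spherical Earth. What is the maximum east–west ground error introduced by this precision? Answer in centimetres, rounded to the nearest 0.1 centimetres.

6.0 centimetres

With a 0.000003° grid the true value lies within half a step, ±0.000003°/2 = ±1.5e-06°, of the stored one.
One degree of longitude at 68.8553° is 111320 × cos 68.8553° ≈ 111320 × 0.3607 = 40155.9 m.
East–west error: 1.5e-06° × 40155.9 m/° ≈ 0.0602338 m.
That is 0.0602338 m = 6.0234 cm.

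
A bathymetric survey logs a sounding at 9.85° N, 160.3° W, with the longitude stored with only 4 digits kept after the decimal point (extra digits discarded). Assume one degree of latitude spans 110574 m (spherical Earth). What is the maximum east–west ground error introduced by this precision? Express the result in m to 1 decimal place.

Truncating at 4 decimal places can drop up to a full unit in the last place, so the longitude may be off by as much as 0.0001°.
At latitude 9.85° a degree of longitude spans 110574 m × cos 9.85° = 110574 × 0.9853 ≈ 108944 m.
East–west error: 0.0001° × 108944 m/° ≈ 10.8944 m.

10.9 m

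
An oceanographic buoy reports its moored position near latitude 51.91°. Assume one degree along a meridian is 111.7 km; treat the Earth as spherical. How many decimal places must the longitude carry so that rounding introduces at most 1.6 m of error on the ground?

At 51.91° one degree of longitude covers 111700 × cos 51.91° ≈ 111700 × 0.6169 ≈ 68907.6 m.
N decimal places → at most half a unit in the last place, 0.5 × 10⁻ᴺ° = 68907.6/2 × 10⁻ᴺ m.
Setting 34453.8 × 10⁻ᴺ ≤ 1.6 gives 10ᴺ ≥ 2.153e+04, i.e. N ≥ 4.33.
At 4 places the error can reach 3.45 m, but 5 places keeps it to 0.345 m.

5 decimal places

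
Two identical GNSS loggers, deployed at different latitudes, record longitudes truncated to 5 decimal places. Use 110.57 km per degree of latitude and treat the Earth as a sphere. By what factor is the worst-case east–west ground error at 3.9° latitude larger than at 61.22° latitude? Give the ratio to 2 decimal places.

2.07

Truncating at 5 decimal places can drop up to a full unit in the last place, so the longitude may be off by as much as 1e-05°.
At 3.9°: 1e-05° × 110570 × cos 3.9° = 1e-05 × 110570 × 0.9977 ≈ 1.1031 m.
At 61.22°: 1e-05° × 110570 × cos 61.22° = 1e-05 × 110570 × 0.4814 ≈ 0.53234 m.
Ratio: 1.1031 / 0.53234 = cos 3.9° / cos 61.22° ≈ 2.0723.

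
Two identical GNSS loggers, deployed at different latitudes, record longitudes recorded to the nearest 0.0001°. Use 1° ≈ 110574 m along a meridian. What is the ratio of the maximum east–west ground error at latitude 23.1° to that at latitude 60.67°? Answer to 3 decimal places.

Rounding to 4 decimal places leaves the longitude within ±5e-05° of the true value.
Error at 23.1° = 5e-05° × 110574 × cos 23.1° ≈ 5.5287 × 0.9198 = 5.0854 m.
At 60.67°: 5e-05° × 110574 × cos 60.67° = 5e-05 × 110574 × 0.4898 ≈ 2.7082 m.
Ratio: 5.0854 / 2.7082 = cos 23.1° / cos 60.67° ≈ 1.8778.

1.878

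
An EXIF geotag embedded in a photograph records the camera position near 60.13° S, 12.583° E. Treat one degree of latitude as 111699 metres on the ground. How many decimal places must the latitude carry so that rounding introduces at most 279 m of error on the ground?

One degree of latitude covers 111699 m.
With N decimal places the half-ulp bound is 0.5·10⁻ᴺ°, or 0.5·10⁻ᴺ × 111699 m on the ground.
Need 0.5 × 111699 × 10⁻ᴺ ≤ 279 → 10⁻ᴺ ≤ 4.996e-03, so N ≥ 2.30.
N = 2 would give 558 m (too coarse); N = 3 gives 55.8 m ≤ 279 m.

3 decimal places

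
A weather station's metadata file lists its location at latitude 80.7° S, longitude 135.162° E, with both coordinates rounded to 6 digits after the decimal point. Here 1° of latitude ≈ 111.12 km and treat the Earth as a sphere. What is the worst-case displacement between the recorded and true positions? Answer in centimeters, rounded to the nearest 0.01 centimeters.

Rounding to 6 decimal places leaves each coordinate within ±5e-07° of the true value.
N–S: 5e-07° × 111120 m/° = 0.05556 m.
East–west component at 80.7°: 5e-07° × 111120 × cos 80.7° ≈ 5e-07 × 17957.4 ≈ 0.00897871 m.
Combining orthogonally: (0.05556² + 0.00897871²)^½ ≈ 0.0562808 m.
That is 0.0562808 m = 5.6281 cm.

5.63 centimeters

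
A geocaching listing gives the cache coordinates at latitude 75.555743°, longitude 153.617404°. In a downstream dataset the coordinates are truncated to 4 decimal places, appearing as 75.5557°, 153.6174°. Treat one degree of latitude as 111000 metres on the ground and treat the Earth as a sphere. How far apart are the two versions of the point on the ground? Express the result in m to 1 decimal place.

Δlat = 75.555743 − 75.5557 = +0.000043°; Δlon = 153.617404 − 153.6174 = +0.000004°.
N–S: 0.000043° × 111000 m/° = 4.773 m.
East–west at this latitude: 0.000004° × 111000 × cos 75.5557° ≈ 0.000004 × 27687.7 = 0.110751 m.
Distance: √(4.773² + 0.110751²) ≈ 4.77428 m.

4.8 m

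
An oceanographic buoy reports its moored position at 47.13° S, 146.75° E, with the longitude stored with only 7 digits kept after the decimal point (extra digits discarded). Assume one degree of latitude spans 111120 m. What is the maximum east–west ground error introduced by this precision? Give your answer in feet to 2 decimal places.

Truncating at 7 decimal places can drop up to a full unit in the last place, so the longitude may be off by as much as 1e-07°.
Parallels shrink by cos φ, so at 47.13° a degree of longitude is 111120 × 0.6803 ≈ 75599.1 m.
Maximum E–W displacement: 1e-07 × 75599.1 = 0.00755991 m.
Converting: 0.00755991 m × 3.2808 ft/m ≈ 0.024803 ft.

0.02 feet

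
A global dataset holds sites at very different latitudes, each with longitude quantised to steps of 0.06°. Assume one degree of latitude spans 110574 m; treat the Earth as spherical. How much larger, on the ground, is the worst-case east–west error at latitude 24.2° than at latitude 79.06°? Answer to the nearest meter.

With a 0.06° grid the true value lies within half a step, ±0.06°/2 = ±0.03°, of the stored one.
Error at 24.2° = 0.03° × 110574 × cos 24.2° ≈ 3317.2 × 0.9121 = 3025.7 m.
Error at 79.06° = 0.03° × 110574 × cos 79.06° ≈ 3317.2 × 0.1898 = 629.55 m.
Difference: 3025.7 − 629.55 = 2396.2 m.

2396 meters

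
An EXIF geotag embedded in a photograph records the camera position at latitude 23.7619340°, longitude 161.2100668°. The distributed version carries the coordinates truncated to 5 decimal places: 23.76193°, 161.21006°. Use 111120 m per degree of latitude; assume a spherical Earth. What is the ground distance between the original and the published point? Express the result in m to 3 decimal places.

The latitude changed by +0.0000040° and the longitude by +0.0000068°.
N–S: 0.0000040° × 111120 m/° = 0.44448 m.
E–W at 23.7619°: 0.0000068° × 111120 × cos 23.7619° = 0.0000068 × 111120 × 0.9152 ≈ 0.691561 m.
Distance: √(0.44448² + 0.691561²) ≈ 0.822082 m.

0.822 m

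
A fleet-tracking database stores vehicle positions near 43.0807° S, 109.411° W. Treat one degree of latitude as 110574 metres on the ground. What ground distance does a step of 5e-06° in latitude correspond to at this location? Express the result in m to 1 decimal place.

0.6 m

Along a meridian 5e-06° is 5e-06 × 110574 = 0.55287 m.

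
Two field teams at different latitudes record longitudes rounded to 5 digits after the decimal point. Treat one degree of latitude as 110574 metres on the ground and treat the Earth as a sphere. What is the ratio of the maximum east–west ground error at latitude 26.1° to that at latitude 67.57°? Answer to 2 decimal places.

2.35

Rounding to 5 decimal places leaves the longitude within ±5e-06° of the true value.
Error at 26.1° = 5e-06° × 110574 × cos 26.1° ≈ 0.55287 × 0.8980 = 0.49649 m.
Error at 67.57° = 5e-06° × 110574 × cos 67.57° ≈ 0.55287 × 0.3816 = 0.21095 m.
The ratio reduces to cos 26.1° / cos 67.57° = 0.8980/0.3816 ≈ 2.3536.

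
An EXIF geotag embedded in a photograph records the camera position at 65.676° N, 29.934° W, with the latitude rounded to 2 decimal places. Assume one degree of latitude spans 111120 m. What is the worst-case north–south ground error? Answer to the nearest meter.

Rounding to 2 decimal places leaves the latitude within ±0.005° of the true value.
North–south distance: 0.005° × 111120 m/° = 555.6 m.

556 meters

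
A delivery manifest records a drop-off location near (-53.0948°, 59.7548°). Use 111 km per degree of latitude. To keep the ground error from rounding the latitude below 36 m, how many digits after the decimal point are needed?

One degree of latitude covers 111000 m.
N decimal places → at most half a unit in the last place, 0.5 × 10⁻ᴺ° = 111000/2 × 10⁻ᴺ m.
Need 0.5 × 111000 × 10⁻ᴺ ≤ 36 → 10⁻ᴺ ≤ 6.486e-04, so N ≥ 3.19.
N = 3 would give 55.5 m (too coarse); N = 4 gives 5.55 m ≤ 36 m.

4 decimal places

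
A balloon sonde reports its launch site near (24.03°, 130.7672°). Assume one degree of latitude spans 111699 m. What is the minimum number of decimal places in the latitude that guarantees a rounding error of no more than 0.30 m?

One degree of latitude covers 111699 m.
N decimal places → at most half a unit in the last place, 0.5 × 10⁻ᴺ° = 111699/2 × 10⁻ᴺ m.
Setting 55849.5 × 10⁻ᴺ ≤ 0.30 gives 10ᴺ ≥ 1.862e+05, i.e. N ≥ 5.27.
N = 5 would give 0.558 m (too coarse); N = 6 gives 0.0558 m ≤ 0.30 m.

6 decimal places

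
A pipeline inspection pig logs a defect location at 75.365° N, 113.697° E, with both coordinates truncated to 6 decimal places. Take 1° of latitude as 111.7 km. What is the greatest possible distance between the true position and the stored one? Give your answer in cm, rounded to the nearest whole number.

Truncating at 6 decimal places can drop up to a full unit in the last place, so each coordinate may be off by as much as 1e-06°.
North–south component: 1e-06° × 111700 = 0.1117 m.
Longitude error → 1e-06 × 111700 × cos 75.365° = 1e-06 × 111700 × 0.2527 ≈ 0.0282222 m.
Combining orthogonally: (0.1117² + 0.0282222²)^½ ≈ 0.11521 m.
That is 0.11521 m = 11.521 cm.

12 cm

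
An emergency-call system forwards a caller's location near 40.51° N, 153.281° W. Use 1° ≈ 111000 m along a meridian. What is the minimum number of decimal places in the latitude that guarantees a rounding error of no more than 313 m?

3

One degree of latitude covers 111000 m.
N decimal places → at most half a unit in the last place, 0.5 × 10⁻ᴺ° = 111000/2 × 10⁻ᴺ m.
Need 0.5 × 111000 × 10⁻ᴺ ≤ 313 → 10⁻ᴺ ≤ 5.640e-03, so N ≥ 2.25.
At 2 places the error can reach 555 m, but 3 places keeps it to 55.5 m.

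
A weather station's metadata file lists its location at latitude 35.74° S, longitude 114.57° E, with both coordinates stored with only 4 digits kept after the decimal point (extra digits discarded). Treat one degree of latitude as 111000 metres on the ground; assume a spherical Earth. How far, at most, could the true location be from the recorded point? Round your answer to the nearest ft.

Truncating at 4 decimal places can drop up to a full unit in the last place, so each coordinate may be off by as much as 0.0001°.
N–S: 0.0001° × 111000 m/° = 11.1 m.
E–W at 35.74°: 0.0001° × 111000 × cos 35.74° = 0.0001 × 111000 × 0.8117 ≈ 9.0096 m.
The two errors are perpendicular, so the maximum displacement is √(11.1² + 9.0096²) ≈ 14.2963 m.
In feet: 14.2963 m ÷ 0.3048 ≈ 46.904 ft.

47 ft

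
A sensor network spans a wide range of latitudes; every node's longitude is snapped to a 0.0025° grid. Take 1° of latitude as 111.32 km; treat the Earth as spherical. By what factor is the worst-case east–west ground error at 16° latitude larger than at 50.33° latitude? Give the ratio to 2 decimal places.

1.51

With a 0.0025° grid the true value lies within half a step, ±0.0025°/2 = ±0.00125°, of the stored one.
At 16°: 0.00125° × 111320 × cos 16° = 0.00125 × 111320 × 0.9613 ≈ 133.76 m.
Error at 50.33° = 0.00125° × 111320 × cos 50.33° ≈ 139.15 × 0.6384 = 88.828 m.
Ratio: 133.76 / 88.828 = cos 16° / cos 50.33° ≈ 1.5058.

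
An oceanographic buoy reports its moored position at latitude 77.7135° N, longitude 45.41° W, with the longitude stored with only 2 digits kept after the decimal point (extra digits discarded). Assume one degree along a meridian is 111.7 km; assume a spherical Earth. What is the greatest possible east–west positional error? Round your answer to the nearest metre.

238 metres

Truncating at 2 decimal places can drop up to a full unit in the last place, so the longitude may be off by as much as 0.01°.
Parallels shrink by cos φ, so at 77.7135° a degree of longitude is 111700 × 0.2128 ≈ 23769.8 m.
Maximum E–W displacement: 0.01 × 23769.8 = 237.698 m.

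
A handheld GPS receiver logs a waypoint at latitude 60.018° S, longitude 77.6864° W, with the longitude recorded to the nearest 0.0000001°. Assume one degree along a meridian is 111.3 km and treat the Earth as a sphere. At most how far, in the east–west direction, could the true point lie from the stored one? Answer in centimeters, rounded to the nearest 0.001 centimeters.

Rounding to 7 decimal places leaves the longitude within ±5e-08° of the true value.
One degree of longitude at 60.018° is 111300 × cos 60.018° ≈ 111300 × 0.4997 = 55619.7 m.
So at most 5e-08° × 55619.7 ≈ 0.00278099 m east–west.
That is 0.00278099 m = 0.2781 cm.

0.278 centimeters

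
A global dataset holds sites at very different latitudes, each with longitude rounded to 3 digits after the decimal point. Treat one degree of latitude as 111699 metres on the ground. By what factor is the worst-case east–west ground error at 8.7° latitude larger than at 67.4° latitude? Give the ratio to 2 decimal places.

2.57

Rounding to 3 decimal places leaves the longitude within ±0.0005° of the true value.
Error at 8.7° = 0.0005° × 111699 × cos 8.7° ≈ 55.849 × 0.9885 = 55.207 m.
Error at 67.4° = 0.0005° × 111699 × cos 67.4° ≈ 55.849 × 0.3843 = 21.463 m.
The ratio reduces to cos 8.7° / cos 67.4° = 0.9885/0.3843 ≈ 2.5722.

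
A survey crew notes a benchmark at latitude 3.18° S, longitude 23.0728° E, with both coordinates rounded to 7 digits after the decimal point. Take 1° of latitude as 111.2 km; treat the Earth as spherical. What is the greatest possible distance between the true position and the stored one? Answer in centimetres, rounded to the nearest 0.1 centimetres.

0.8 centimetres

Rounding to 7 decimal places leaves each coordinate within ±5e-08° of the true value.
N–S: 5e-08° × 111200 m/° = 0.00556 m.
East–west component at 3.18°: 5e-08° × 111200 × cos 3.18° ≈ 5e-08 × 111029 ≈ 0.00555144 m.
Worst case both components are at the extreme and orthogonal: √(0.00556² + 0.00555144²) ≈ 0.00785698 m.
That is 0.00785698 m = 0.7857 cm.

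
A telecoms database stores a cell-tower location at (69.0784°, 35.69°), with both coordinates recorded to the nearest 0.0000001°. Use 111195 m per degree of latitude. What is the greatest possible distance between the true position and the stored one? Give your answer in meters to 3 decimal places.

0.006 meters

Rounding to 7 decimal places leaves each coordinate within ±5e-08° of the true value.
N–S: 5e-08° × 111195 m/° = 0.00555975 m.
Longitude error → 5e-08 × 111195 × cos 69.0784° = 5e-08 × 111195 × 0.3571 ≈ 0.00198533 m.
Combining orthogonally: (0.00555975² + 0.00198533²)^½ ≈ 0.00590359 m.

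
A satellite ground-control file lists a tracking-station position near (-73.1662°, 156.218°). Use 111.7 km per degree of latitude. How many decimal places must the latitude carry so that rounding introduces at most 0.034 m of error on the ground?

7 decimal places

One degree of latitude covers 111700 m.
With N decimal places the half-ulp bound is 0.5·10⁻ᴺ°, or 0.5·10⁻ᴺ × 111700 m on the ground.
Setting 55850 × 10⁻ᴺ ≤ 0.034 gives 10ᴺ ≥ 1.643e+06, i.e. N ≥ 6.22.
At 6 places the error can reach 0.0558 m, but 7 places keeps it to 0.00558 m.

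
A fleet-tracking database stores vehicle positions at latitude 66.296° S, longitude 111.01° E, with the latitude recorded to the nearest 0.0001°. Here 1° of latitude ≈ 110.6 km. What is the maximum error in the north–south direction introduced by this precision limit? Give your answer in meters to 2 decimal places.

Rounding to 4 decimal places leaves the latitude within ±5e-05° of the true value.
So the N–S error is at most 5e-05 × 110600 = 5.53 m.

5.53 meters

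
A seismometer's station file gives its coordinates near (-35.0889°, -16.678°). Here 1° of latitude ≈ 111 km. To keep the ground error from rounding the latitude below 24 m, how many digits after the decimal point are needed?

One degree of latitude covers 111000 m.
With N decimal places the half-ulp bound is 0.5·10⁻ᴺ°, or 0.5·10⁻ᴺ × 111000 m on the ground.
Setting 55500 × 10⁻ᴺ ≤ 24 gives 10ᴺ ≥ 2312, i.e. N ≥ 3.36.
N = 3 would give 55.5 m (too coarse); N = 4 gives 5.55 m ≤ 24 m.

4 decimal places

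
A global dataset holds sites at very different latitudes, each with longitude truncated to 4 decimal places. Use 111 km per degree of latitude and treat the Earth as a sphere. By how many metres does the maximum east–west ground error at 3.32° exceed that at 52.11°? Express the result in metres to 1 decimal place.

Truncating at 4 decimal places can drop up to a full unit in the last place, so the longitude may be off by as much as 0.0001°.
Error at 3.32° = 0.0001° × 111000 × cos 3.32° ≈ 11.1 × 0.9983 = 11.081 m.
At 52.11°: 0.0001° × 111000 × cos 52.11° = 0.0001 × 111000 × 0.6141 ≈ 6.817 m.
Difference: 11.081 − 6.817 = 4.2643 m.

4.3 metres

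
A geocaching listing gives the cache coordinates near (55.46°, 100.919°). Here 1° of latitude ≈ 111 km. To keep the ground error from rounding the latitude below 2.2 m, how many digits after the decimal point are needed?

One degree of latitude covers 111000 m.
N decimal places → at most half a unit in the last place, 0.5 × 10⁻ᴺ° = 111000/2 × 10⁻ᴺ m.
Setting 55500 × 10⁻ᴺ ≤ 2.2 gives 10ᴺ ≥ 2.523e+04, i.e. N ≥ 4.40.
N = 4 would give 5.55 m (too coarse); N = 5 gives 0.555 m ≤ 2.2 m.

5 decimal places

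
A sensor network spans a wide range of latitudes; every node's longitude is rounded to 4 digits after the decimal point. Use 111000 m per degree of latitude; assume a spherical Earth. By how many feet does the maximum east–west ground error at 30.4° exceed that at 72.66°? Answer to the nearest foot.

Rounding to 4 decimal places leaves the longitude within ±5e-05° of the true value.
At 30.4°: 5e-05° × 111000 × cos 30.4° = 5e-05 × 111000 × 0.8625 ≈ 4.787 m.
At 72.66°: 5e-05° × 111000 × cos 72.66° = 5e-05 × 111000 × 0.2980 ≈ 1.6541 m.
So the lower-latitude error exceeds the higher by 4.787 − 1.6541 = 3.1328 m.
Converting: 3.13282 m × 3.2808 ft/m ≈ 10.278 ft.

10 feet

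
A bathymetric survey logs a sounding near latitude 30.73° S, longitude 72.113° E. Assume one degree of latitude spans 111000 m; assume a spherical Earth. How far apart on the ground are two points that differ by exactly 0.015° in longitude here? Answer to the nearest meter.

1431 meters

0.015° of longitude at 30.73° is 0.015 × 111000 × cos 30.73° ≈ 0.015 × 95413.9 = 1431.21 m.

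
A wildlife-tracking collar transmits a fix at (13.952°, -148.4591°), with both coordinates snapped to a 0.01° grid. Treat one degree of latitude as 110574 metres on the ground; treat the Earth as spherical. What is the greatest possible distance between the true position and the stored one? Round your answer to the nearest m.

With a 0.01° grid the true value lies within half a step, ±0.01°/2 = ±0.005°, of the stored one.
North–south component: 0.005° × 110574 = 552.87 m.
E–W at 13.952°: 0.005° × 110574 × cos 13.952° = 0.005 × 110574 × 0.9705 ≈ 536.559 m.
The two errors are perpendicular, so the maximum displacement is √(552.87² + 536.559²) ≈ 770.429 m.

770 m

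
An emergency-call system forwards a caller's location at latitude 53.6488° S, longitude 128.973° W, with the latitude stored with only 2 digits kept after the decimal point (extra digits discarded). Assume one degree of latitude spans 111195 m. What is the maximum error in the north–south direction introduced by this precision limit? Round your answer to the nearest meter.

1112 meters

Truncating at 2 decimal places can drop up to a full unit in the last place, so the latitude may be off by as much as 0.01°.
So the N–S error is at most 0.01 × 111195 = 1111.95 m.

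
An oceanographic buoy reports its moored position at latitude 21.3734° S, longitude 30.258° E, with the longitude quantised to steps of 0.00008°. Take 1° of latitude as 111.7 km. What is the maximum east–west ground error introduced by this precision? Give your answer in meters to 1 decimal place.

4.2 meters

With a 0.00008° grid the true value lies within half a step, ±0.00008°/2 = ±4e-05°, of the stored one.
At latitude 21.3734° a degree of longitude spans 111700 m × cos 21.3734° = 111700 × 0.9312 ≈ 104018 m.
So at most 4e-05° × 104018 ≈ 4.16071 m east–west.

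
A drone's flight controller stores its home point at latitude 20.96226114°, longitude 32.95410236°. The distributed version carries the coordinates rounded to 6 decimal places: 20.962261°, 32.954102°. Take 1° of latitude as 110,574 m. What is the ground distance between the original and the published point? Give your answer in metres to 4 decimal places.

Δlat = 20.96226114 − 20.962261 = +0.00000014°; Δlon = 32.95410236 − 32.954102 = +0.00000036°.
North–south shift: 0.00000014 × 110574 = 0.0154804 m.
E–W at 20.9623°: 0.00000036° × 110574 × cos 20.9623° = 0.00000036 × 110574 × 0.9338 ≈ 0.0371721 m.
Hypotenuse of the two orthogonal shifts: √(0.0154804² + 0.0371721²) = 0.0402667 m.

0.0403 metres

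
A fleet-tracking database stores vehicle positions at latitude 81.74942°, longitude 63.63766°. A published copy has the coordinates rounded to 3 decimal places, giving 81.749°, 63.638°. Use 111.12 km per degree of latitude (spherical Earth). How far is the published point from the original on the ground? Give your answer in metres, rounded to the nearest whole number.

47 metres

The latitude changed by +0.00042° and the longitude by -0.00034°.
North–south shift: 0.00042 × 111120 = 46.6704 m.
East–west at this latitude: -0.00034° × 111120 × cos 81.749° ≈ -0.00034 × 15946.8 = -5.42192 m.
Combined displacement = (46.6704² + 5.42192²)^½ ≈ 46.9843 m.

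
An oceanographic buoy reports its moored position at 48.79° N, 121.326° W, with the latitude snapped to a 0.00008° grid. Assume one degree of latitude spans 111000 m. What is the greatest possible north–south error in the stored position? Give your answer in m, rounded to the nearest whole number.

4 m

With a 0.00008° grid the true value lies within half a step, ±0.00008°/2 = ±4e-05°, of the stored one.
North–south distance: 4e-05° × 111000 m/° = 4.44 m.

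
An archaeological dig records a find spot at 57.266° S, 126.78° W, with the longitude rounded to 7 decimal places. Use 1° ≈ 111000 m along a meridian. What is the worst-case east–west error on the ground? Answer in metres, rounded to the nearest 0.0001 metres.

Rounding to 7 decimal places leaves the longitude within ±5e-08° of the true value.
One degree of longitude at 57.266° is 111000 × cos 57.266° ≈ 111000 × 0.5407 = 60022.1 m.
East–west error: 5e-08° × 60022.1 m/° ≈ 0.0030011 m.

0.0030 metres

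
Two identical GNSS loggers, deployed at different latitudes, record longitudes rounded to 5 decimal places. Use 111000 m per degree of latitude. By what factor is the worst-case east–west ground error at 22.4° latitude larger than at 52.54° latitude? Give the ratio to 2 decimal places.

Rounding to 5 decimal places leaves the longitude within ±5e-06° of the true value.
At 22.4°: 5e-06° × 111000 × cos 22.4° = 5e-06 × 111000 × 0.9245 ≈ 0.51312 m.
Error at 52.54° = 5e-06° × 111000 × cos 52.54° ≈ 0.555 × 0.6082 = 0.33756 m.
Ratio: 0.51312 / 0.33756 = cos 22.4° / cos 52.54° ≈ 1.5201.

1.52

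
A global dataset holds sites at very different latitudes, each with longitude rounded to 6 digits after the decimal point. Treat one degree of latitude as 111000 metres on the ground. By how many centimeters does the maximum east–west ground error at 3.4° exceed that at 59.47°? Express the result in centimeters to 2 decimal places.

Rounding to 6 decimal places leaves the longitude within ±5e-07° of the true value.
Error at 3.4° = 5e-07° × 111000 × cos 3.4° ≈ 0.0555 × 0.9982 = 0.055402 m.
At 59.47°: 5e-07° × 111000 × cos 59.47° = 5e-07 × 111000 × 0.5080 ≈ 0.028193 m.
Difference: 0.055402 − 0.028193 = 0.027209 m.
That is 0.0272089 m = 2.7209 cm.

2.72 centimeters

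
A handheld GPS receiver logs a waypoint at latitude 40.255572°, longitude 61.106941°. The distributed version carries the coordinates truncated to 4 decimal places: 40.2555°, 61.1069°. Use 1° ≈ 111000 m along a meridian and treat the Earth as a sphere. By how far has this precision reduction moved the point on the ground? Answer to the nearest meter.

9 meters

The latitude changed by +0.000072° and the longitude by +0.000041°.
North–south shift: 0.000072 × 111000 = 7.992 m.
East–west at this latitude: 0.000041° × 111000 × cos 40.2555° ≈ 0.000041 × 84711.9 = 3.47319 m.
Distance: √(7.992² + 3.47319²) ≈ 8.71408 m.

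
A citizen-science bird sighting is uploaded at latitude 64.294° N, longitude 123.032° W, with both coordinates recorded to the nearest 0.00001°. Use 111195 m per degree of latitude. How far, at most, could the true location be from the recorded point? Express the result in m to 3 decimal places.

0.606 m

Rounding to 5 decimal places leaves each coordinate within ±5e-06° of the true value.
North–south component: 5e-06° × 111195 = 0.555975 m.
East–west component at 64.294°: 5e-06° × 111195 × cos 64.294° ≈ 5e-06 × 48231.2 ≈ 0.241156 m.
Worst case both components are at the extreme and orthogonal: √(0.555975² + 0.241156²) ≈ 0.606023 m.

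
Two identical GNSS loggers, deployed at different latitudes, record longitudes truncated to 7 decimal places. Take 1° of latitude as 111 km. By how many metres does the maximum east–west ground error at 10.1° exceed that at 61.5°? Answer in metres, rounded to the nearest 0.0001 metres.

0.0056 metres

Truncating at 7 decimal places can drop up to a full unit in the last place, so the longitude may be off by as much as 1e-07°.
Error at 10.1° = 1e-07° × 111000 × cos 10.1° ≈ 0.0111 × 0.9845 = 0.010928 m.
Error at 61.5° = 1e-07° × 111000 × cos 61.5° ≈ 0.0111 × 0.4772 = 0.0052965 m.
So the lower-latitude error exceeds the higher by 0.010928 − 0.0052965 = 0.0056315 m.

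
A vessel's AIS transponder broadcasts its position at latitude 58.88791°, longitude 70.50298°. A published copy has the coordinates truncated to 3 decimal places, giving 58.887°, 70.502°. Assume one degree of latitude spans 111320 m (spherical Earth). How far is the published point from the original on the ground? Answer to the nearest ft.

380 ft

Δlat = 58.88791 − 58.887 = +0.00091°; Δlon = 70.50298 − 70.502 = +0.00098°.
N–S: 0.00091° × 111320 m/° = 101.301 m.
E–W at 58.887°: 0.00098° × 111320 × cos 58.887° = 0.00098 × 111320 × 0.5167 ≈ 56.3717 m.
Distance: √(101.301² + 56.3717²) ≈ 115.93 m.
In feet: 115.93 m ÷ 0.3048 ≈ 380.35 ft.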